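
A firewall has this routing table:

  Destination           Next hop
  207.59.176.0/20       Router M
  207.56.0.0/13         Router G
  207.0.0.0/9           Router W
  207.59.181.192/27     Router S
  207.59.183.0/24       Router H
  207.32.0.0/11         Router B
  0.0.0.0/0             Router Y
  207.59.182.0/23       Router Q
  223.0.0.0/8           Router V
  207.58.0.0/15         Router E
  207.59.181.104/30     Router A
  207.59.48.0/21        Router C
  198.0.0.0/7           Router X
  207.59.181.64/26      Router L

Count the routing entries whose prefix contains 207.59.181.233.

Prefixes containing 207.59.181.233:
  0.0.0.0/0 (default, matches everything)
  207.0.0.0/9 (207.0.0.0 - 207.127.255.255)
  207.32.0.0/11 (207.32.0.0 - 207.63.255.255)
  207.56.0.0/13 (207.56.0.0 - 207.63.255.255)
  207.58.0.0/15 (207.58.0.0 - 207.59.255.255)
  207.59.176.0/20 (207.59.176.0 - 207.59.191.255)
Total matching entries: 6.

6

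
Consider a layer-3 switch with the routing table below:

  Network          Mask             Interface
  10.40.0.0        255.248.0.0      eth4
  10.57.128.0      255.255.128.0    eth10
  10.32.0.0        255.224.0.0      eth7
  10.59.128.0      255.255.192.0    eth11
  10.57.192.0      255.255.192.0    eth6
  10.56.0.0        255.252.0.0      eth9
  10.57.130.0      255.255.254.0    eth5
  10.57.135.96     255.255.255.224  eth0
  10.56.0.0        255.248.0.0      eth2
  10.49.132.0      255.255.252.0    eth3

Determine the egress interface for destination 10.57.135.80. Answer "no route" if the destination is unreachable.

eth10

Routes whose prefix contains 10.57.135.80:
  10.32.0.0/11 (10.32.0.0 - 10.63.255.255) -> eth7
  10.56.0.0/13 (10.56.0.0 - 10.63.255.255) -> eth2
  10.56.0.0/14 (10.56.0.0 - 10.59.255.255) -> eth9
  10.57.128.0/17 (10.57.128.0 - 10.57.255.255) -> eth10
More-specific entries that do NOT match:
  10.57.135.96/27 (10.57.135.96 - 10.57.135.127) does not contain 10.57.135.80
  10.57.130.0/23 (10.57.130.0 - 10.57.131.255) does not contain 10.57.135.80
  10.49.132.0/22 (10.49.132.0 - 10.49.135.255) does not contain 10.57.135.80
  10.59.128.0/18 (10.59.128.0 - 10.59.191.255) does not contain 10.57.135.80
  10.57.192.0/18 (10.57.192.0 - 10.57.255.255) does not contain 10.57.135.80
Longest matching prefix is /17 -> interface eth10.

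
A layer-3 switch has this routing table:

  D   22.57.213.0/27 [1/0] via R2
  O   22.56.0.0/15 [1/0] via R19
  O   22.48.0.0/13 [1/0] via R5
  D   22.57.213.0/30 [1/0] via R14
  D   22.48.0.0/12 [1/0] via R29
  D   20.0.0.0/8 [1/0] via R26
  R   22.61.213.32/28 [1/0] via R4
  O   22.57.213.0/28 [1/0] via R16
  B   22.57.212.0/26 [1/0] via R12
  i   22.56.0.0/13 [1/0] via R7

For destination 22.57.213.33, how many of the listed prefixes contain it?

Prefixes containing 22.57.213.33:
  22.48.0.0/12 (22.48.0.0 - 22.63.255.255)
  22.56.0.0/13 (22.56.0.0 - 22.63.255.255)
  22.56.0.0/15 (22.56.0.0 - 22.57.255.255)
Total matching entries: 3.

3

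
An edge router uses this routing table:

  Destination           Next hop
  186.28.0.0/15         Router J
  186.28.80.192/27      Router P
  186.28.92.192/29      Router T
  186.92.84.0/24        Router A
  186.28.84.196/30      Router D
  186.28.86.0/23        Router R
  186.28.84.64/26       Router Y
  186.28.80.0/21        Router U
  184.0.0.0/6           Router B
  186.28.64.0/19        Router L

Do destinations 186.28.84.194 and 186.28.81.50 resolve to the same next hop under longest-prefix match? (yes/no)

186.28.84.194: longest match 186.28.80.0/21 -> Router U
186.28.81.50: longest match 186.28.80.0/21 -> Router U

yes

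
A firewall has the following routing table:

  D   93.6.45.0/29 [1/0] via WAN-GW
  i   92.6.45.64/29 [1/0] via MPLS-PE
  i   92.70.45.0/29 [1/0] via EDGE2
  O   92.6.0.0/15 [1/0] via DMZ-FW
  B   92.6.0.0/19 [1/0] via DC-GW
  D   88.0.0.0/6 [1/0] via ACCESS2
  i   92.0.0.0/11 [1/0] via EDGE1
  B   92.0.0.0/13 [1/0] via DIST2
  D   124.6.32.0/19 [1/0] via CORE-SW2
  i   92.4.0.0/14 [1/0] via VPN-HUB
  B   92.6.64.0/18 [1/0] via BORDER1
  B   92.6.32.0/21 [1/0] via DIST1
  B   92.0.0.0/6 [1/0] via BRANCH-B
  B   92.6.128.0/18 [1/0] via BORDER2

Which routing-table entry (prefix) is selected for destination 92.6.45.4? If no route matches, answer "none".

92.6.0.0/15

Entries matching 92.6.45.4:
  92.0.0.0/6 (92.0.0.0 - 95.255.255.255)
  92.0.0.0/11 (92.0.0.0 - 92.31.255.255)
  92.0.0.0/13 (92.0.0.0 - 92.7.255.255)
  92.4.0.0/14 (92.4.0.0 - 92.7.255.255)
  92.6.0.0/15 (92.6.0.0 - 92.7.255.255)
Most specific is 92.6.0.0/15.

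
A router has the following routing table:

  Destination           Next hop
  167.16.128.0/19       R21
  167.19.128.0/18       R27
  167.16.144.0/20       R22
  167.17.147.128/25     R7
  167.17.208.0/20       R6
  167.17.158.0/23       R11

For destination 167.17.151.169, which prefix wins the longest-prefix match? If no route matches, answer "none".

167.17.151.169 is outside every listed prefix and there is no default route.

none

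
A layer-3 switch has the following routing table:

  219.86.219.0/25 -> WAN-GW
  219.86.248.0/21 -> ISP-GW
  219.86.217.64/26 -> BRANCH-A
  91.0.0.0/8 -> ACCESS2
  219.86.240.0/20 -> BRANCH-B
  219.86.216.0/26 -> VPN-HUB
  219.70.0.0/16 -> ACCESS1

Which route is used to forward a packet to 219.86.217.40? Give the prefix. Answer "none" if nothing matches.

219.86.217.40 is outside every listed prefix and there is no default route.

none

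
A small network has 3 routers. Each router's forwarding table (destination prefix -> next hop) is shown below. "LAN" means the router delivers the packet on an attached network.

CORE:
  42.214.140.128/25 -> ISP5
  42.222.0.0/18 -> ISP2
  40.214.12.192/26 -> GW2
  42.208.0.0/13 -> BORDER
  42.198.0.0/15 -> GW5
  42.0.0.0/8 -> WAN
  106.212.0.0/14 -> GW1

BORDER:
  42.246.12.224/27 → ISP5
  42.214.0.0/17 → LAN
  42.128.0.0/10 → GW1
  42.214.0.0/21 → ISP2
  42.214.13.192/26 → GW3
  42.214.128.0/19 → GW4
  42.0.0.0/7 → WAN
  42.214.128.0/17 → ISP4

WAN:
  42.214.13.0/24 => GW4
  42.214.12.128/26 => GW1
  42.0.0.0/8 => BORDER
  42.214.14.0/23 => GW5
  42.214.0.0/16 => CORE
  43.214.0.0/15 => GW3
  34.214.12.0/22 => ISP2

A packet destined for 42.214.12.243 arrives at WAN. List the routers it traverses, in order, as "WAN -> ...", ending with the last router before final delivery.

WAN -> CORE -> BORDER

At WAN: longest match for 42.214.12.243 is 42.214.0.0/16 -> CORE
At CORE: longest match for 42.214.12.243 is 42.208.0.0/13 -> BORDER
At BORDER: longest match for 42.214.12.243 is 42.214.0.0/17 -> LAN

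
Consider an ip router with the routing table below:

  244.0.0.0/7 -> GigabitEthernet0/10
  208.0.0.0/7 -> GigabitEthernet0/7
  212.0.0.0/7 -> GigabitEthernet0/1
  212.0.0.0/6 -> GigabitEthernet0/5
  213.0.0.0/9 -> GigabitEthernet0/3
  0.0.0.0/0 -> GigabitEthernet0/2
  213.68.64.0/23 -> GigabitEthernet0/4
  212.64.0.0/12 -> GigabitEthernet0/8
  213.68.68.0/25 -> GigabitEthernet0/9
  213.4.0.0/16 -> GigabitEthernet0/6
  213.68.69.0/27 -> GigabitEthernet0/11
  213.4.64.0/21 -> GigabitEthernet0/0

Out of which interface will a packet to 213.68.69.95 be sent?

GigabitEthernet0/3

Routes whose prefix contains 213.68.69.95:
  0.0.0.0/0 (default, matches everything) -> GigabitEthernet0/2
  212.0.0.0/6 (212.0.0.0 - 215.255.255.255) -> GigabitEthernet0/5
  212.0.0.0/7 (212.0.0.0 - 213.255.255.255) -> GigabitEthernet0/1
  213.0.0.0/9 (213.0.0.0 - 213.127.255.255) -> GigabitEthernet0/3
More-specific entries that do NOT match:
  213.68.69.0/27 (213.68.69.0 - 213.68.69.31) does not contain 213.68.69.95
  213.68.68.0/25 (213.68.68.0 - 213.68.68.127) does not contain 213.68.69.95
  213.68.64.0/23 (213.68.64.0 - 213.68.65.255) does not contain 213.68.69.95
  213.4.64.0/21 (213.4.64.0 - 213.4.71.255) does not contain 213.68.69.95
  213.4.0.0/16 (213.4.0.0 - 213.4.255.255) does not contain 213.68.69.95
  212.64.0.0/12 (212.64.0.0 - 212.79.255.255) does not contain 213.68.69.95
Longest matching prefix is /9 -> interface GigabitEthernet0/3.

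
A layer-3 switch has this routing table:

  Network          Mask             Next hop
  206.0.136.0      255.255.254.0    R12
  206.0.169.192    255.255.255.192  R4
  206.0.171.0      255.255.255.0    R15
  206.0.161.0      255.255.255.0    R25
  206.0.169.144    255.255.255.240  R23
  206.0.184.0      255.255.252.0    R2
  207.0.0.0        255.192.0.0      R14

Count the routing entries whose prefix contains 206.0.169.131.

0

No listed prefix contains 206.0.169.131.
Total matching entries: 0.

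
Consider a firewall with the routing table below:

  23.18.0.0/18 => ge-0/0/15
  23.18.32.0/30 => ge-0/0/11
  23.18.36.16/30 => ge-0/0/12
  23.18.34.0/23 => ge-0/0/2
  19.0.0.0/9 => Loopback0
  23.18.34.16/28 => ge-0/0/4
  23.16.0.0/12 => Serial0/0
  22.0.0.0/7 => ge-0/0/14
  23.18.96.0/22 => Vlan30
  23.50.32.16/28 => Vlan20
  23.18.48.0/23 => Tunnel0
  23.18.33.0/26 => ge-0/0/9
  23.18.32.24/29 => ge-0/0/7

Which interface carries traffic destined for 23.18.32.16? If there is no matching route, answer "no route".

Routes whose prefix contains 23.18.32.16:
  22.0.0.0/7 (22.0.0.0 - 23.255.255.255) -> ge-0/0/14
  23.16.0.0/12 (23.16.0.0 - 23.31.255.255) -> Serial0/0
  23.18.0.0/18 (23.18.0.0 - 23.18.63.255) -> ge-0/0/15
More-specific entries that do NOT match:
  23.18.32.0/30 (23.18.32.0 - 23.18.32.3) does not contain 23.18.32.16
  23.18.36.16/30 (23.18.36.16 - 23.18.36.19) does not contain 23.18.32.16
  23.18.32.24/29 (23.18.32.24 - 23.18.32.31) does not contain 23.18.32.16
  23.18.34.16/28 (23.18.34.16 - 23.18.34.31) does not contain 23.18.32.16
  23.50.32.16/28 (23.50.32.16 - 23.50.32.31) does not contain 23.18.32.16
  23.18.33.0/26 (23.18.33.0 - 23.18.33.63) does not contain 23.18.32.16
  23.18.34.0/23 (23.18.34.0 - 23.18.35.255) does not contain 23.18.32.16
  23.18.48.0/23 (23.18.48.0 - 23.18.49.255) does not contain 23.18.32.16
  23.18.96.0/22 (23.18.96.0 - 23.18.99.255) does not contain 23.18.32.16
Longest matching prefix is /18 -> interface ge-0/0/15.

ge-0/0/15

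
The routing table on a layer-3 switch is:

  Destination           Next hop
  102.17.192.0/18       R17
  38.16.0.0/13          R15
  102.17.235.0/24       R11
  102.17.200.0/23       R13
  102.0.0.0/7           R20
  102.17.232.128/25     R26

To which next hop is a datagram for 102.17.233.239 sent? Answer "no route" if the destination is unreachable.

Routes whose prefix contains 102.17.233.239:
  102.0.0.0/7 (102.0.0.0 - 103.255.255.255) -> R20
  102.17.192.0/18 (102.17.192.0 - 102.17.255.255) -> R17
More-specific entries that do NOT match:
  102.17.232.128/25 (102.17.232.128 - 102.17.232.255) does not contain 102.17.233.239
  102.17.235.0/24 (102.17.235.0 - 102.17.235.255) does not contain 102.17.233.239
  102.17.200.0/23 (102.17.200.0 - 102.17.201.255) does not contain 102.17.233.239
Longest matching prefix is /18 -> next hop R17.

R17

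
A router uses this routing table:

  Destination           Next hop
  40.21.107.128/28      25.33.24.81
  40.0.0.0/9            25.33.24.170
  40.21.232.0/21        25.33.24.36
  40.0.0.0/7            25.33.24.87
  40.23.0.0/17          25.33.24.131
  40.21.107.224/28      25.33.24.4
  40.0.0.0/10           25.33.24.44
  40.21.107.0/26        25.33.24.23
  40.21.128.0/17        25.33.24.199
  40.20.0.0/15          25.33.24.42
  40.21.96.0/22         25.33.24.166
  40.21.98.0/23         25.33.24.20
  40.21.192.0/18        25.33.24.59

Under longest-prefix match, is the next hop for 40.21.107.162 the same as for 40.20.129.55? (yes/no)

40.21.107.162: longest match 40.20.0.0/15 -> 25.33.24.42
40.20.129.55: longest match 40.20.0.0/15 -> 25.33.24.42

yes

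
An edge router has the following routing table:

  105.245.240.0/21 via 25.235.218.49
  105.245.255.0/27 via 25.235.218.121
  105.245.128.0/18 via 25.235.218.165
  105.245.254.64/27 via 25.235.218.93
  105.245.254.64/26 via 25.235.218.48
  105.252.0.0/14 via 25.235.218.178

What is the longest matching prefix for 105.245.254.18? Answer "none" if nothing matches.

105.245.254.18 is outside every listed prefix and there is no default route.

none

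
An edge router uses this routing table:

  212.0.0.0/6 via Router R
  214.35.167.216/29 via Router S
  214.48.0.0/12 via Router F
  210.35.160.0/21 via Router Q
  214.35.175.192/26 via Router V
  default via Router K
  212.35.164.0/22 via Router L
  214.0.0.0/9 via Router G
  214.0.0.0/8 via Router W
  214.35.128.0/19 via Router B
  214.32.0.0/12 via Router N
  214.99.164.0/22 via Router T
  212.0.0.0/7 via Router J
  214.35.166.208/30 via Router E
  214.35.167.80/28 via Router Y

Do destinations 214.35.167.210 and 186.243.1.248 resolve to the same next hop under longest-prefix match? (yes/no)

214.35.167.210: longest match 214.32.0.0/12 -> Router N
186.243.1.248: longest match 0.0.0.0/0 -> Router K

no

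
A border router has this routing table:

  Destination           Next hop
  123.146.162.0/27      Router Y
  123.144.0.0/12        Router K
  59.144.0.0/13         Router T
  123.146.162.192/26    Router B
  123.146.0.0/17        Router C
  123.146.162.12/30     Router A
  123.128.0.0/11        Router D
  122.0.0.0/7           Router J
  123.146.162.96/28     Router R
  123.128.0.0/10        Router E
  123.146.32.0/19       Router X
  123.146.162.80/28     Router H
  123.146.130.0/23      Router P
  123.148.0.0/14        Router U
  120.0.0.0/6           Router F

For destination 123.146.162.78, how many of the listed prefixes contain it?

Prefixes containing 123.146.162.78:
  120.0.0.0/6 (120.0.0.0 - 123.255.255.255)
  122.0.0.0/7 (122.0.0.0 - 123.255.255.255)
  123.128.0.0/10 (123.128.0.0 - 123.191.255.255)
  123.128.0.0/11 (123.128.0.0 - 123.159.255.255)
  123.144.0.0/12 (123.144.0.0 - 123.159.255.255)
Total matching entries: 5.

5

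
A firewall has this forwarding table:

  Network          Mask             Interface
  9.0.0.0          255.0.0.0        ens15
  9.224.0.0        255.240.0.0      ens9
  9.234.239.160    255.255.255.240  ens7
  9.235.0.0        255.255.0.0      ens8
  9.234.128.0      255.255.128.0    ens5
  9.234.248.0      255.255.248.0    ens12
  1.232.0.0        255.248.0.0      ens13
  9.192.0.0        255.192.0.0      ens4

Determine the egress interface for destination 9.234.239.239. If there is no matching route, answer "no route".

ens5

Routes whose prefix contains 9.234.239.239:
  9.0.0.0/8 (9.0.0.0 - 9.255.255.255) -> ens15
  9.192.0.0/10 (9.192.0.0 - 9.255.255.255) -> ens4
  9.224.0.0/12 (9.224.0.0 - 9.239.255.255) -> ens9
  9.234.128.0/17 (9.234.128.0 - 9.234.255.255) -> ens5
More-specific entries that do NOT match:
  9.234.239.160/28 (9.234.239.160 - 9.234.239.175) does not contain 9.234.239.239
  9.234.248.0/21 (9.234.248.0 - 9.234.255.255) does not contain 9.234.239.239
Longest matching prefix is /17 -> interface ens5.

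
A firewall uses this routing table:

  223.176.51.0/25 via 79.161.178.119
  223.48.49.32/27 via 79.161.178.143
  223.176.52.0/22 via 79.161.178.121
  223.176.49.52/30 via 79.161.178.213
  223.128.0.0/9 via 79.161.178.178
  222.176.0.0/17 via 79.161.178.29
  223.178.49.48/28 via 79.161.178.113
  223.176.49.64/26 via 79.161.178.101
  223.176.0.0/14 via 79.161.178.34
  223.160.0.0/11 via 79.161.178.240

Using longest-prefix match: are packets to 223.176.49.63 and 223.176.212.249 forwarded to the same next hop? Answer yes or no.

yes

223.176.49.63: longest match 223.176.0.0/14 -> 79.161.178.34
223.176.212.249: longest match 223.176.0.0/14 -> 79.161.178.34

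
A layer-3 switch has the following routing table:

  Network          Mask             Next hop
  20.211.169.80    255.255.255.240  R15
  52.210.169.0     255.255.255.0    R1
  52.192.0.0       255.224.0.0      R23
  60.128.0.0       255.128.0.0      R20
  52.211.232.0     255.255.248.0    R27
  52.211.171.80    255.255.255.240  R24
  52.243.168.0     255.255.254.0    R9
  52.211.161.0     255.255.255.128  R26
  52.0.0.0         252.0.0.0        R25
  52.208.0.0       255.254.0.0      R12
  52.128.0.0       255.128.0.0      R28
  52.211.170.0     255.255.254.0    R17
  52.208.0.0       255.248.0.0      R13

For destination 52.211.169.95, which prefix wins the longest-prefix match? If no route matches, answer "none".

Entries matching 52.211.169.95:
  52.0.0.0/6 (52.0.0.0 - 55.255.255.255)
  52.128.0.0/9 (52.128.0.0 - 52.255.255.255)
  52.192.0.0/11 (52.192.0.0 - 52.223.255.255)
  52.208.0.0/13 (52.208.0.0 - 52.215.255.255)
Most specific is 52.208.0.0/13.

52.208.0.0/13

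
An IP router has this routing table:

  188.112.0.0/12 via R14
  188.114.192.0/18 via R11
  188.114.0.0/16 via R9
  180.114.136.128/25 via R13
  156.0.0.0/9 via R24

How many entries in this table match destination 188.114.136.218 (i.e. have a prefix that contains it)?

Prefixes containing 188.114.136.218:
  188.112.0.0/12 (188.112.0.0 - 188.127.255.255)
  188.114.0.0/16 (188.114.0.0 - 188.114.255.255)
Total matching entries: 2.

2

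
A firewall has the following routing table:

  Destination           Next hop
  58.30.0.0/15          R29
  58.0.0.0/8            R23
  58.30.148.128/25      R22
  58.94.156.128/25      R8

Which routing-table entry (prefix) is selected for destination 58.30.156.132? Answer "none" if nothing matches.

Entries matching 58.30.156.132:
  58.0.0.0/8 (58.0.0.0 - 58.255.255.255)
  58.30.0.0/15 (58.30.0.0 - 58.31.255.255)
Most specific is 58.30.0.0/15.

58.30.0.0/15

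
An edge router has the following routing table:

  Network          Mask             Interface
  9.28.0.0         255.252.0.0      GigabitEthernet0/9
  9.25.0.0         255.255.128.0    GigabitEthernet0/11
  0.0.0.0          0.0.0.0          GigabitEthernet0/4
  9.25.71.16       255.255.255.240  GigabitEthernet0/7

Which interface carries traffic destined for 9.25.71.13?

Routes whose prefix contains 9.25.71.13:
  0.0.0.0/0 (default, matches everything) -> GigabitEthernet0/4
  9.25.0.0/17 (9.25.0.0 - 9.25.127.255) -> GigabitEthernet0/11
More-specific entries that do NOT match:
  9.25.71.16/28 (9.25.71.16 - 9.25.71.31) does not contain 9.25.71.13
Longest matching prefix is /17 -> interface GigabitEthernet0/11.

GigabitEthernet0/11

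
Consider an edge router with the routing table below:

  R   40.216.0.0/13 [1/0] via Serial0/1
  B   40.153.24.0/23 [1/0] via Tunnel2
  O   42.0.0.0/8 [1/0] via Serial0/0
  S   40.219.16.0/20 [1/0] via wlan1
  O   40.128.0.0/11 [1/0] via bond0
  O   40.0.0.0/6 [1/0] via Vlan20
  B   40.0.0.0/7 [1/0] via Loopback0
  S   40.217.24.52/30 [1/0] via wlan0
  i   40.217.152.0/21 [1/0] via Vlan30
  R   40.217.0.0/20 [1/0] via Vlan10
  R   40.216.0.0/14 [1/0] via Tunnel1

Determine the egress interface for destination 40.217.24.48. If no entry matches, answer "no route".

Tunnel1

Routes whose prefix contains 40.217.24.48:
  40.0.0.0/6 (40.0.0.0 - 43.255.255.255) -> Vlan20
  40.0.0.0/7 (40.0.0.0 - 41.255.255.255) -> Loopback0
  40.216.0.0/13 (40.216.0.0 - 40.223.255.255) -> Serial0/1
  40.216.0.0/14 (40.216.0.0 - 40.219.255.255) -> Tunnel1
More-specific entries that do NOT match:
  40.217.24.52/30 (40.217.24.52 - 40.217.24.55) does not contain 40.217.24.48
  40.153.24.0/23 (40.153.24.0 - 40.153.25.255) does not contain 40.217.24.48
  40.217.152.0/21 (40.217.152.0 - 40.217.159.255) does not contain 40.217.24.48
  40.219.16.0/20 (40.219.16.0 - 40.219.31.255) does not contain 40.217.24.48
  40.217.0.0/20 (40.217.0.0 - 40.217.15.255) does not contain 40.217.24.48
Longest matching prefix is /14 -> interface Tunnel1.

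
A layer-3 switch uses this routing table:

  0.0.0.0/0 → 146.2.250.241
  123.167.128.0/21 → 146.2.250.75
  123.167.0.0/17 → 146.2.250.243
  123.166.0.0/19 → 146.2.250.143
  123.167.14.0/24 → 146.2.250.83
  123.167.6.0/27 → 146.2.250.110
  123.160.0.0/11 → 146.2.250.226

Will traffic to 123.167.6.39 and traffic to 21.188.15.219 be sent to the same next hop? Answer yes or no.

123.167.6.39: longest match 123.167.0.0/17 -> 146.2.250.243
21.188.15.219: longest match 0.0.0.0/0 -> 146.2.250.241

no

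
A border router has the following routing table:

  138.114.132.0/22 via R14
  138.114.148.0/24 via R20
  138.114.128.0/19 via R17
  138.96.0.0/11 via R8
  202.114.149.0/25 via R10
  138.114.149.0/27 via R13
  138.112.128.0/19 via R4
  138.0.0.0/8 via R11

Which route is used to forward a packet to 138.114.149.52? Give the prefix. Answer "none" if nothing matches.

Entries matching 138.114.149.52:
  138.0.0.0/8 (138.0.0.0 - 138.255.255.255)
  138.96.0.0/11 (138.96.0.0 - 138.127.255.255)
  138.114.128.0/19 (138.114.128.0 - 138.114.159.255)
Most specific is 138.114.128.0/19.

138.114.128.0/19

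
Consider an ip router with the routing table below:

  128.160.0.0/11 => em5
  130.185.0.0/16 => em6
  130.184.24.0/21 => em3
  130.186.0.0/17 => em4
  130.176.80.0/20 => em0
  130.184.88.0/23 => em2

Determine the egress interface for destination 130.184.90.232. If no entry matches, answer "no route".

no route

No entry's prefix contains 130.184.90.232; there is no default route.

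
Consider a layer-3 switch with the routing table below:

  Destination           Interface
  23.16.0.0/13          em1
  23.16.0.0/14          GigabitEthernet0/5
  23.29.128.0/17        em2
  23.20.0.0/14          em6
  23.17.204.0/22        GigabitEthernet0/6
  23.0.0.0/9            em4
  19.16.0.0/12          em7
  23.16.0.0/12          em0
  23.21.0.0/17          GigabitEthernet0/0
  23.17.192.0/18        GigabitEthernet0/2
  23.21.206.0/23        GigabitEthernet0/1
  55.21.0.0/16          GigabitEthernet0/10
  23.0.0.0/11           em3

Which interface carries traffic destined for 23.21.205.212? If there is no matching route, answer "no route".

Routes whose prefix contains 23.21.205.212:
  23.0.0.0/9 (23.0.0.0 - 23.127.255.255) -> em4
  23.0.0.0/11 (23.0.0.0 - 23.31.255.255) -> em3
  23.16.0.0/12 (23.16.0.0 - 23.31.255.255) -> em0
  23.16.0.0/13 (23.16.0.0 - 23.23.255.255) -> em1
  23.20.0.0/14 (23.20.0.0 - 23.23.255.255) -> em6
More-specific entries that do NOT match:
  23.21.206.0/23 (23.21.206.0 - 23.21.207.255) does not contain 23.21.205.212
  23.17.204.0/22 (23.17.204.0 - 23.17.207.255) does not contain 23.21.205.212
  23.17.192.0/18 (23.17.192.0 - 23.17.255.255) does not contain 23.21.205.212
  23.29.128.0/17 (23.29.128.0 - 23.29.255.255) does not contain 23.21.205.212
  23.21.0.0/17 (23.21.0.0 - 23.21.127.255) does not contain 23.21.205.212
  55.21.0.0/16 (55.21.0.0 - 55.21.255.255) does not contain 23.21.205.212
Longest matching prefix is /14 -> interface em6.

em6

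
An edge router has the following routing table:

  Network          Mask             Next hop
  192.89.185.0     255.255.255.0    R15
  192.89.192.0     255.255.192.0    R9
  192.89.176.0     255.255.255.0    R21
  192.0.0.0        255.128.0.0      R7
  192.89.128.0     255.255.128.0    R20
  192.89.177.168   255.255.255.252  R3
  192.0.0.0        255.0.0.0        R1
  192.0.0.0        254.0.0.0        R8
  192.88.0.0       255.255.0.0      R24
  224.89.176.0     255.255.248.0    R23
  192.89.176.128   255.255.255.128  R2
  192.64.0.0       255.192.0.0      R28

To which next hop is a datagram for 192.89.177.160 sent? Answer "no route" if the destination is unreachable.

Routes whose prefix contains 192.89.177.160:
  192.0.0.0/7 (192.0.0.0 - 193.255.255.255) -> R8
  192.0.0.0/8 (192.0.0.0 - 192.255.255.255) -> R1
  192.0.0.0/9 (192.0.0.0 - 192.127.255.255) -> R7
  192.64.0.0/10 (192.64.0.0 - 192.127.255.255) -> R28
  192.89.128.0/17 (192.89.128.0 - 192.89.255.255) -> R20
More-specific entries that do NOT match:
  192.89.177.168/30 (192.89.177.168 - 192.89.177.171) does not contain 192.89.177.160
  192.89.176.128/25 (192.89.176.128 - 192.89.176.255) does not contain 192.89.177.160
  192.89.185.0/24 (192.89.185.0 - 192.89.185.255) does not contain 192.89.177.160
  192.89.176.0/24 (192.89.176.0 - 192.89.176.255) does not contain 192.89.177.160
  224.89.176.0/21 (224.89.176.0 - 224.89.183.255) does not contain 192.89.177.160
  192.89.192.0/18 (192.89.192.0 - 192.89.255.255) does not contain 192.89.177.160
Longest matching prefix is /17 -> next hop R20.

R20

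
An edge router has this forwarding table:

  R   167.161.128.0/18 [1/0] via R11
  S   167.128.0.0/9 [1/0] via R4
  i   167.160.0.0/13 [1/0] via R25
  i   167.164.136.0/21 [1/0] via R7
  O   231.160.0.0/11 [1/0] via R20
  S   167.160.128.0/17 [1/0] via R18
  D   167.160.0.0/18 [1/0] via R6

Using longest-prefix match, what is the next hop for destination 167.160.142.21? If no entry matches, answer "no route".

Routes whose prefix contains 167.160.142.21:
  167.128.0.0/9 (167.128.0.0 - 167.255.255.255) -> R4
  167.160.0.0/13 (167.160.0.0 - 167.167.255.255) -> R25
  167.160.128.0/17 (167.160.128.0 - 167.160.255.255) -> R18
More-specific entries that do NOT match:
  167.164.136.0/21 (167.164.136.0 - 167.164.143.255) does not contain 167.160.142.21
  167.161.128.0/18 (167.161.128.0 - 167.161.191.255) does not contain 167.160.142.21
  167.160.0.0/18 (167.160.0.0 - 167.160.63.255) does not contain 167.160.142.21
Longest matching prefix is /17 -> next hop R18.

R18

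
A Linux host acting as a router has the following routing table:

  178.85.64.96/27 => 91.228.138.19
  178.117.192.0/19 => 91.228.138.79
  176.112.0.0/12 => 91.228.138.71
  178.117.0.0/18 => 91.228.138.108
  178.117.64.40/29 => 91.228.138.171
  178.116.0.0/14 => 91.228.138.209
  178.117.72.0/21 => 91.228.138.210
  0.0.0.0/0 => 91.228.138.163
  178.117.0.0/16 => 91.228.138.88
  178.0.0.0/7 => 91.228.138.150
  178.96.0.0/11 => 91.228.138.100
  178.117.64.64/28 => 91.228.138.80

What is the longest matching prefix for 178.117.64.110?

Entries matching 178.117.64.110:
  0.0.0.0/0 (default, matches everything)
  178.0.0.0/7 (178.0.0.0 - 179.255.255.255)
  178.96.0.0/11 (178.96.0.0 - 178.127.255.255)
  178.116.0.0/14 (178.116.0.0 - 178.119.255.255)
  178.117.0.0/16 (178.117.0.0 - 178.117.255.255)
Most specific is 178.117.0.0/16.

178.117.0.0/16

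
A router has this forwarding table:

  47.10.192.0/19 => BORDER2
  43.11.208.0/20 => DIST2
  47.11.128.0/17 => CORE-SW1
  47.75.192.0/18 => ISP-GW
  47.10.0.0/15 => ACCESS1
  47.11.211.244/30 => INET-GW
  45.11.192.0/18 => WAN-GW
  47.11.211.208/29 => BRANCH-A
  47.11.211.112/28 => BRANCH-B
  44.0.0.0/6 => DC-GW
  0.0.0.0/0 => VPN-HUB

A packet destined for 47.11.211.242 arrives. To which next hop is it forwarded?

CORE-SW1

Routes whose prefix contains 47.11.211.242:
  0.0.0.0/0 (default, matches everything) -> VPN-HUB
  44.0.0.0/6 (44.0.0.0 - 47.255.255.255) -> DC-GW
  47.10.0.0/15 (47.10.0.0 - 47.11.255.255) -> ACCESS1
  47.11.128.0/17 (47.11.128.0 - 47.11.255.255) -> CORE-SW1
More-specific entries that do NOT match:
  47.11.211.244/30 (47.11.211.244 - 47.11.211.247) does not contain 47.11.211.242
  47.11.211.208/29 (47.11.211.208 - 47.11.211.215) does not contain 47.11.211.242
  47.11.211.112/28 (47.11.211.112 - 47.11.211.127) does not contain 47.11.211.242
  43.11.208.0/20 (43.11.208.0 - 43.11.223.255) does not contain 47.11.211.242
  47.10.192.0/19 (47.10.192.0 - 47.10.223.255) does not contain 47.11.211.242
  47.75.192.0/18 (47.75.192.0 - 47.75.255.255) does not contain 47.11.211.242
  45.11.192.0/18 (45.11.192.0 - 45.11.255.255) does not contain 47.11.211.242
Longest matching prefix is /17 -> next hop CORE-SW1.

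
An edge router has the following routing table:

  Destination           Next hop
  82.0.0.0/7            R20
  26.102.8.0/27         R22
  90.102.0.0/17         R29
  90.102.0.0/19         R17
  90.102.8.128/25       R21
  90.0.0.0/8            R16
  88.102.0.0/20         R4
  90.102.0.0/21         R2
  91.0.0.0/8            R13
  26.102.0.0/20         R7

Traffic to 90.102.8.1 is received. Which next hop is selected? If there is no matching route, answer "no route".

R17

Routes whose prefix contains 90.102.8.1:
  90.0.0.0/8 (90.0.0.0 - 90.255.255.255) -> R16
  90.102.0.0/17 (90.102.0.0 - 90.102.127.255) -> R29
  90.102.0.0/19 (90.102.0.0 - 90.102.31.255) -> R17
More-specific entries that do NOT match:
  26.102.8.0/27 (26.102.8.0 - 26.102.8.31) does not contain 90.102.8.1
  90.102.8.128/25 (90.102.8.128 - 90.102.8.255) does not contain 90.102.8.1
  90.102.0.0/21 (90.102.0.0 - 90.102.7.255) does not contain 90.102.8.1
  88.102.0.0/20 (88.102.0.0 - 88.102.15.255) does not contain 90.102.8.1
  26.102.0.0/20 (26.102.0.0 - 26.102.15.255) does not contain 90.102.8.1
Longest matching prefix is /19 -> next hop R17.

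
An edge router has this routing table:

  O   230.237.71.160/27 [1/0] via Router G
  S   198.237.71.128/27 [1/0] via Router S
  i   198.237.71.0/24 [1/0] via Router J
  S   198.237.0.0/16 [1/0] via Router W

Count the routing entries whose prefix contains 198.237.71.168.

2

Prefixes containing 198.237.71.168:
  198.237.0.0/16 (198.237.0.0 - 198.237.255.255)
  198.237.71.0/24 (198.237.71.0 - 198.237.71.255)
Total matching entries: 2.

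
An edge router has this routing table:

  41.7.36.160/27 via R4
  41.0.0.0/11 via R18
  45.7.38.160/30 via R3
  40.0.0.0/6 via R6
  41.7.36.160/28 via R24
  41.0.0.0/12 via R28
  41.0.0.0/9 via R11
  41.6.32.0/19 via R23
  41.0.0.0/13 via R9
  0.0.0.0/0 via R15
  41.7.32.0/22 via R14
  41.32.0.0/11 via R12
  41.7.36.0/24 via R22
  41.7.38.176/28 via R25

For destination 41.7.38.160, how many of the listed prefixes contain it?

6

Prefixes containing 41.7.38.160:
  0.0.0.0/0 (default, matches everything)
  40.0.0.0/6 (40.0.0.0 - 43.255.255.255)
  41.0.0.0/9 (41.0.0.0 - 41.127.255.255)
  41.0.0.0/11 (41.0.0.0 - 41.31.255.255)
  41.0.0.0/12 (41.0.0.0 - 41.15.255.255)
  41.0.0.0/13 (41.0.0.0 - 41.7.255.255)
Total matching entries: 6.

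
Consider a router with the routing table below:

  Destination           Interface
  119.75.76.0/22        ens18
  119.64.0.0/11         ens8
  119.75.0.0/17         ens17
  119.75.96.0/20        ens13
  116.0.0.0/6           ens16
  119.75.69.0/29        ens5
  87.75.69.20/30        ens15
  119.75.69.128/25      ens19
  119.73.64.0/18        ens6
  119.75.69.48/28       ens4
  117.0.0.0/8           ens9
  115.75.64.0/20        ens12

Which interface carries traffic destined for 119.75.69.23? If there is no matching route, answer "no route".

ens17

Routes whose prefix contains 119.75.69.23:
  116.0.0.0/6 (116.0.0.0 - 119.255.255.255) -> ens16
  119.64.0.0/11 (119.64.0.0 - 119.95.255.255) -> ens8
  119.75.0.0/17 (119.75.0.0 - 119.75.127.255) -> ens17
More-specific entries that do NOT match:
  87.75.69.20/30 (87.75.69.20 - 87.75.69.23) does not contain 119.75.69.23
  119.75.69.0/29 (119.75.69.0 - 119.75.69.7) does not contain 119.75.69.23
  119.75.69.48/28 (119.75.69.48 - 119.75.69.63) does not contain 119.75.69.23
  119.75.69.128/25 (119.75.69.128 - 119.75.69.255) does not contain 119.75.69.23
  119.75.76.0/22 (119.75.76.0 - 119.75.79.255) does not contain 119.75.69.23
  119.75.96.0/20 (119.75.96.0 - 119.75.111.255) does not contain 119.75.69.23
  115.75.64.0/20 (115.75.64.0 - 115.75.79.255) does not contain 119.75.69.23
  119.73.64.0/18 (119.73.64.0 - 119.73.127.255) does not contain 119.75.69.23
Longest matching prefix is /17 -> interface ens17.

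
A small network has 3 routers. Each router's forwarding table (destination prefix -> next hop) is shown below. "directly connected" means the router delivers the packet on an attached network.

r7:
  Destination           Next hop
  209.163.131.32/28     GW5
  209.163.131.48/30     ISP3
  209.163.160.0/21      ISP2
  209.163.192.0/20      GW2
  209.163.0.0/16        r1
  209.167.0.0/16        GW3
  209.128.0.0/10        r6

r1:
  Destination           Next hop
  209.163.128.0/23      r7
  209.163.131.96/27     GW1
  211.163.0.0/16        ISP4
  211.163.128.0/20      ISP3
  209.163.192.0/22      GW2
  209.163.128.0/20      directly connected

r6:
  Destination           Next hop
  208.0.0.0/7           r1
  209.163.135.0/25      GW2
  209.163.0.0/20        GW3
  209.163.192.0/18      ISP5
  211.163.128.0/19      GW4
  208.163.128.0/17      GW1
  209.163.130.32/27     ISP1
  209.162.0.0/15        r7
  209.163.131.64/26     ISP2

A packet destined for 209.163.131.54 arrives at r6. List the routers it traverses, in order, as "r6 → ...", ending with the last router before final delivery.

r6 → r7 → r1

At r6: longest match for 209.163.131.54 is 209.162.0.0/15 -> r7
At r7: longest match for 209.163.131.54 is 209.163.0.0/16 -> r1
At r1: longest match for 209.163.131.54 is 209.163.128.0/20 -> directly connected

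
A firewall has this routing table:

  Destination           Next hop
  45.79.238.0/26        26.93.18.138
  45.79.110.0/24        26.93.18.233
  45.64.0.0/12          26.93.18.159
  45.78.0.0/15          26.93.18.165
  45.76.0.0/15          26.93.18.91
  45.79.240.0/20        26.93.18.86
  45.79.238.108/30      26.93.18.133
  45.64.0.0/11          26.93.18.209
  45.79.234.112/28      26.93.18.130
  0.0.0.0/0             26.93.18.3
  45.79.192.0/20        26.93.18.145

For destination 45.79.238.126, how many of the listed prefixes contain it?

Prefixes containing 45.79.238.126:
  0.0.0.0/0 (default, matches everything)
  45.64.0.0/11 (45.64.0.0 - 45.95.255.255)
  45.64.0.0/12 (45.64.0.0 - 45.79.255.255)
  45.78.0.0/15 (45.78.0.0 - 45.79.255.255)
Total matching entries: 4.

4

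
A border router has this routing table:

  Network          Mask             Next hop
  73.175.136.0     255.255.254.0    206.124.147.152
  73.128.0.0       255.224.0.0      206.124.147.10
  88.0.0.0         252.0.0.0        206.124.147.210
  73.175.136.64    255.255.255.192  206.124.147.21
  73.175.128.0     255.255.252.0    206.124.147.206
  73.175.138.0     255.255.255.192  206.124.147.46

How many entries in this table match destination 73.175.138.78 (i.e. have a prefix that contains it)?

0

No listed prefix contains 73.175.138.78.
Total matching entries: 0.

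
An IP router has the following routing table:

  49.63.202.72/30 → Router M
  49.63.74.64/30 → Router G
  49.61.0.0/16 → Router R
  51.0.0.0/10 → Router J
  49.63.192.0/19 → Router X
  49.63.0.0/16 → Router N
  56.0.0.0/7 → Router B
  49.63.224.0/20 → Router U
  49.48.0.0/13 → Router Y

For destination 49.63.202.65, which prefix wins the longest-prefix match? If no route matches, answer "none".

49.63.192.0/19

Entries matching 49.63.202.65:
  49.63.0.0/16 (49.63.0.0 - 49.63.255.255)
  49.63.192.0/19 (49.63.192.0 - 49.63.223.255)
Most specific is 49.63.192.0/19.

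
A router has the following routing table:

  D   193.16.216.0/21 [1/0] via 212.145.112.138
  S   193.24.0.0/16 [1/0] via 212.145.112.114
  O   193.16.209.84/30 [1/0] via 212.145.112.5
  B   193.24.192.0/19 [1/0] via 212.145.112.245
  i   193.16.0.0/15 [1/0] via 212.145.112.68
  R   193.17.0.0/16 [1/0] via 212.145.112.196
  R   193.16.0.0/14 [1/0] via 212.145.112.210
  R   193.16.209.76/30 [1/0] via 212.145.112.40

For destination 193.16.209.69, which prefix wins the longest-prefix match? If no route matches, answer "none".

Entries matching 193.16.209.69:
  193.16.0.0/14 (193.16.0.0 - 193.19.255.255)
  193.16.0.0/15 (193.16.0.0 - 193.17.255.255)
Most specific is 193.16.0.0/15.

193.16.0.0/15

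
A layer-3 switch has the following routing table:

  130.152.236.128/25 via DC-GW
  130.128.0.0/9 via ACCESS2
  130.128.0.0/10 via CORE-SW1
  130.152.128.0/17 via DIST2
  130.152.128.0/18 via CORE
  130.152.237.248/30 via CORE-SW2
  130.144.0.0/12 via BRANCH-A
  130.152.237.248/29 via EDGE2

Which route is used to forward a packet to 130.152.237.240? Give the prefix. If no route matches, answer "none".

Entries matching 130.152.237.240:
  130.128.0.0/9 (130.128.0.0 - 130.255.255.255)
  130.128.0.0/10 (130.128.0.0 - 130.191.255.255)
  130.144.0.0/12 (130.144.0.0 - 130.159.255.255)
  130.152.128.0/17 (130.152.128.0 - 130.152.255.255)
Most specific is 130.152.128.0/17.

130.152.128.0/17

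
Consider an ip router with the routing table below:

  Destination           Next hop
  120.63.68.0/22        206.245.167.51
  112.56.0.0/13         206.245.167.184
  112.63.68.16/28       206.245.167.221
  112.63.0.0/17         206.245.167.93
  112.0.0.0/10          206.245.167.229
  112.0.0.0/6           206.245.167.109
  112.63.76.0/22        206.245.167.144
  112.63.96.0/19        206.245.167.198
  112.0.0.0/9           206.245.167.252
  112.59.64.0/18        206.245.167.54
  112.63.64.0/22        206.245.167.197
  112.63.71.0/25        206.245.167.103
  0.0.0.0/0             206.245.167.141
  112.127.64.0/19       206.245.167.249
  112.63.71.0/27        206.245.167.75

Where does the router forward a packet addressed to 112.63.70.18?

206.245.167.93

Routes whose prefix contains 112.63.70.18:
  0.0.0.0/0 (default, matches everything) -> 206.245.167.141
  112.0.0.0/6 (112.0.0.0 - 115.255.255.255) -> 206.245.167.109
  112.0.0.0/9 (112.0.0.0 - 112.127.255.255) -> 206.245.167.252
  112.0.0.0/10 (112.0.0.0 - 112.63.255.255) -> 206.245.167.229
  112.56.0.0/13 (112.56.0.0 - 112.63.255.255) -> 206.245.167.184
  112.63.0.0/17 (112.63.0.0 - 112.63.127.255) -> 206.245.167.93
More-specific entries that do NOT match:
  112.63.68.16/28 (112.63.68.16 - 112.63.68.31) does not contain 112.63.70.18
  112.63.71.0/27 (112.63.71.0 - 112.63.71.31) does not contain 112.63.70.18
  112.63.71.0/25 (112.63.71.0 - 112.63.71.127) does not contain 112.63.70.18
  120.63.68.0/22 (120.63.68.0 - 120.63.71.255) does not contain 112.63.70.18
  112.63.76.0/22 (112.63.76.0 - 112.63.79.255) does not contain 112.63.70.18
  112.63.64.0/22 (112.63.64.0 - 112.63.67.255) does not contain 112.63.70.18
  112.63.96.0/19 (112.63.96.0 - 112.63.127.255) does not contain 112.63.70.18
  112.127.64.0/19 (112.127.64.0 - 112.127.95.255) does not contain 112.63.70.18
  112.59.64.0/18 (112.59.64.0 - 112.59.127.255) does not contain 112.63.70.18
Longest matching prefix is /17 -> next hop 206.245.167.93.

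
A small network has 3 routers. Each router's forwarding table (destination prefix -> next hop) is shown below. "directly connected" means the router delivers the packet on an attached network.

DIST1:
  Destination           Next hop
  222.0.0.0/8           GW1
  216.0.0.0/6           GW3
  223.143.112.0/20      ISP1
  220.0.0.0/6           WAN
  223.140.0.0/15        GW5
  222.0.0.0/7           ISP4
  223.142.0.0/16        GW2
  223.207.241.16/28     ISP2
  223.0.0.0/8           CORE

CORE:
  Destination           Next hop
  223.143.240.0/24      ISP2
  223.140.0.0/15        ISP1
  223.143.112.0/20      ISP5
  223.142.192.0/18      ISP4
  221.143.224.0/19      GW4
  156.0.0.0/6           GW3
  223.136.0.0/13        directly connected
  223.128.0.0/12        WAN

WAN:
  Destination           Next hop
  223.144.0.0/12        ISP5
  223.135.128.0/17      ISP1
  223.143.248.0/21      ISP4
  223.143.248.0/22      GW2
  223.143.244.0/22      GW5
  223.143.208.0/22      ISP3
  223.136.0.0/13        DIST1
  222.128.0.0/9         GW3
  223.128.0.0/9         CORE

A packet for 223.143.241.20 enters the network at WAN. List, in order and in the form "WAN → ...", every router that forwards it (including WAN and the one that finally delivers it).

WAN → DIST1 → CORE

At WAN: longest match for 223.143.241.20 is 223.136.0.0/13 -> DIST1
At DIST1: longest match for 223.143.241.20 is 223.0.0.0/8 -> CORE
At CORE: longest match for 223.143.241.20 is 223.136.0.0/13 -> directly connected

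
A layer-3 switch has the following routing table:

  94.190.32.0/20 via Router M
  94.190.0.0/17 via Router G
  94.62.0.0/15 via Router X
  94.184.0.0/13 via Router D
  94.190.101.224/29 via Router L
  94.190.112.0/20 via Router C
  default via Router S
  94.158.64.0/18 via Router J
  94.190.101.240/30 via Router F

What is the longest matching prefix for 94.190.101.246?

94.190.0.0/17

Entries matching 94.190.101.246:
  0.0.0.0/0 (default, matches everything)
  94.184.0.0/13 (94.184.0.0 - 94.191.255.255)
  94.190.0.0/17 (94.190.0.0 - 94.190.127.255)
Most specific is 94.190.0.0/17.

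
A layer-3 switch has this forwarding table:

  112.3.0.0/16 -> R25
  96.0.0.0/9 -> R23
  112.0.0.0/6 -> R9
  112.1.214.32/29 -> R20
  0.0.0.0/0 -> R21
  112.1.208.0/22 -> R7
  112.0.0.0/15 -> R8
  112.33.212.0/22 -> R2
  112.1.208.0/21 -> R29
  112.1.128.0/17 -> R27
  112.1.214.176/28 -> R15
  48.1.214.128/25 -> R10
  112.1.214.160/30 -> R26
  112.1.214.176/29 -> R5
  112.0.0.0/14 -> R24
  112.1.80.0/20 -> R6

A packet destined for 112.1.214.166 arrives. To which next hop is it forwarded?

R29

Routes whose prefix contains 112.1.214.166:
  0.0.0.0/0 (default, matches everything) -> R21
  112.0.0.0/6 (112.0.0.0 - 115.255.255.255) -> R9
  112.0.0.0/14 (112.0.0.0 - 112.3.255.255) -> R24
  112.0.0.0/15 (112.0.0.0 - 112.1.255.255) -> R8
  112.1.128.0/17 (112.1.128.0 - 112.1.255.255) -> R27
  112.1.208.0/21 (112.1.208.0 - 112.1.215.255) -> R29
More-specific entries that do NOT match:
  112.1.214.160/30 (112.1.214.160 - 112.1.214.163) does not contain 112.1.214.166
  112.1.214.32/29 (112.1.214.32 - 112.1.214.39) does not contain 112.1.214.166
  112.1.214.176/29 (112.1.214.176 - 112.1.214.183) does not contain 112.1.214.166
  112.1.214.176/28 (112.1.214.176 - 112.1.214.191) does not contain 112.1.214.166
  48.1.214.128/25 (48.1.214.128 - 48.1.214.255) does not contain 112.1.214.166
  112.1.208.0/22 (112.1.208.0 - 112.1.211.255) does not contain 112.1.214.166
  112.33.212.0/22 (112.33.212.0 - 112.33.215.255) does not contain 112.1.214.166
Longest matching prefix is /21 -> next hop R29.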